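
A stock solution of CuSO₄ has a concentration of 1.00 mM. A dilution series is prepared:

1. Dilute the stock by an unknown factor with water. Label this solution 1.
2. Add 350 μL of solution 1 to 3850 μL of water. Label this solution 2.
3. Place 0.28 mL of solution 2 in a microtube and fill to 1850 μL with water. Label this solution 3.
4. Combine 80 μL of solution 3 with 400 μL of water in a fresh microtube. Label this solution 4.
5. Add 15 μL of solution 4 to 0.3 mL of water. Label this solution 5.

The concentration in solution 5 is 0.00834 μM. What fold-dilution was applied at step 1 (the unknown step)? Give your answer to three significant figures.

12.0-fold

Step 1: unknown factor x
Step 2: 350 μL + 3850 μL = 4200 μL total → factor 4200/350 = 12
Step 3: 0.28 mL brought to 1850 μL → factor 1.85/0.28 = 6.6071
Step 4: 80 μL + 400 μL = 480 μL total → factor 480/80 = 6
Step 5: 15 μL + 0.3 mL = 315 μL total → factor 315/15 = 21
Product of known-step factors = 9990
Overall factor = 1.00 mM / (0.00834 μM) = 1.199 × 10^5
x = 1.199 × 10^5 / 9990 = 12.0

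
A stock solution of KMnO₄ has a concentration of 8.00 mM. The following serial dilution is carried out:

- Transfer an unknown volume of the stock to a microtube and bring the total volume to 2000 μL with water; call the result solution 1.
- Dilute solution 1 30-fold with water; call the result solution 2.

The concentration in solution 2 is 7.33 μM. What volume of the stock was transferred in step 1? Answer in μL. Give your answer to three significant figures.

55.0 μL

Step 1: v brought to 2000 μL → factor = 2000 μL/v
Step 2: 30-fold → factor 30
Product of known-step factors = 30
Overall factor = 8.00 mM / (7.33 μM) = 1091.4
Step-1 factor = 1091.4 / 30 = 36.38
v = 2000 μL / 36.38 = 55.0 μL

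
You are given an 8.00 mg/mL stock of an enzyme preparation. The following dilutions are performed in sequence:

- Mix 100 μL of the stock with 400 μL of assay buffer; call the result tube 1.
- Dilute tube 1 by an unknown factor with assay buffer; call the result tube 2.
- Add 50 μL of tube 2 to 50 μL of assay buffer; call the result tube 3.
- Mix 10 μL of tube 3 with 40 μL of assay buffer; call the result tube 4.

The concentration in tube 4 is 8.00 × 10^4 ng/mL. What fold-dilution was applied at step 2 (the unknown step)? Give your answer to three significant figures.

Step 1: 100 μL + 400 μL = 500 μL total → factor 500/100 = 5
Step 2: unknown factor x
Step 3: 50 μL + 50 μL = 100 μL total → factor 100/50 = 2
Step 4: 10 μL + 40 μL = 50 μL total → factor 50/10 = 5
Product of known-step factors = 50
Overall factor = 8.00 mg/mL / (8.00 × 10^4 ng/mL) = 100
x = 100 / 50 = 2.00

2.00-fold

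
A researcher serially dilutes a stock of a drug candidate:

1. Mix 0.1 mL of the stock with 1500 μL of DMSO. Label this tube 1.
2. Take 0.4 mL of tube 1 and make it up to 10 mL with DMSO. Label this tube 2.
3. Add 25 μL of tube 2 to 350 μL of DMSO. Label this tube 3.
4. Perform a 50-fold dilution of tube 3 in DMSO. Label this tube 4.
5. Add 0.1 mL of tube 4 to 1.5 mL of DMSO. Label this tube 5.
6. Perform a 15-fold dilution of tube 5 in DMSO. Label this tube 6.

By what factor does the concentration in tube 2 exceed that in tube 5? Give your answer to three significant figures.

Step 1: 0.1 mL + 1500 μL = 1.6 mL total → factor 1.6/0.1 = 16
Step 2: 0.4 mL brought to 10 mL → factor 10/0.4 = 25
Step 3: 25 μL + 350 μL = 375 μL total → factor 375/25 = 15
Step 4: 50-fold → factor 50
Step 5: 0.1 mL + 1.5 mL = 1.6 mL total → factor 1.6/0.1 = 16
Dilution factor to tube 2 = 400; to tube 5 = 4.8 × 10^6
[tube 2]/[tube 5] = (factor to tube 5)/(factor to tube 2) = 4.8 × 10^6/400 = 1.20 × 10^4

1.20 × 10^4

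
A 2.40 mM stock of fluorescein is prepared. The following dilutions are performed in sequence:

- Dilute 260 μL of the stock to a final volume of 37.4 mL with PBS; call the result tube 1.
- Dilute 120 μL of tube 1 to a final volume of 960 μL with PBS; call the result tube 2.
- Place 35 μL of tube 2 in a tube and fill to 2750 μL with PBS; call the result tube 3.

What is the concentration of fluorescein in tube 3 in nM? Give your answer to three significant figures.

26.5 nM

Step 1: 260 μL brought to 37.4 mL → factor 37400/260 = 143.85
Step 2: 120 μL brought to 960 μL → factor 960/120 = 8
Step 3: 35 μL brought to 2750 μL → factor 2750/35 = 78.571
Overall dilution factor = 143.85 × 8 × 78.571 = 90418
Final = 2.40 mM / 90418 = 2.654 × 10^-5 mM = 26.5 nM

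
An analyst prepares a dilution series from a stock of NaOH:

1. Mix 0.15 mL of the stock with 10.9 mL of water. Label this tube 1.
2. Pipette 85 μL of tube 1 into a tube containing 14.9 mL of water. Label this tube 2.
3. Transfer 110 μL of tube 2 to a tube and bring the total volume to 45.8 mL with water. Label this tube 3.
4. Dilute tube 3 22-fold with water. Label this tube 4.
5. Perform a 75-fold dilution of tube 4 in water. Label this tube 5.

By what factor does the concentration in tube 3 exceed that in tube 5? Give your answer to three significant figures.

1.65 × 10^3

Step 1: 0.15 mL + 10.9 mL = 11.05 mL total → factor 11.05/0.15 = 73.667
Step 2: 85 μL + 14.9 mL = 14985 μL total → factor 14985/85 = 176.29
Step 3: 110 μL brought to 45.8 mL → factor 45800/110 = 416.36
Step 4: 22-fold → factor 22
Step 5: 75-fold → factor 75
Dilution factor to tube 3 = 5.4073 × 10^6; to tube 5 = 8.9221 × 10^9
[tube 3]/[tube 5] = (factor to tube 5)/(factor to tube 3) = 8.9221 × 10^9/5.4073 × 10^6 = 1.65 × 10^3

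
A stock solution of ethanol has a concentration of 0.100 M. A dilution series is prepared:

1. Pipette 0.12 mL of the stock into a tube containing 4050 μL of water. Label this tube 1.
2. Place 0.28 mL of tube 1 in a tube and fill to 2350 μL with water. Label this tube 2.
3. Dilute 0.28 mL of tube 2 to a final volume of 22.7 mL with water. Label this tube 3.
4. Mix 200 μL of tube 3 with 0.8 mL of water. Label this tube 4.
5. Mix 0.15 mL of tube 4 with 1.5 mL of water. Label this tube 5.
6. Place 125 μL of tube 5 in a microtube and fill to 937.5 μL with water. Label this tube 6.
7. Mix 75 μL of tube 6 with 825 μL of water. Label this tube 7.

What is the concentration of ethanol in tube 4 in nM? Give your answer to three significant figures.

Step 1: 0.12 mL + 4050 μL = 4.17 mL total → factor 4.17/0.12 = 34.75
Step 2: 0.28 mL brought to 2350 μL → factor 2.35/0.28 = 8.3929
Step 3: 0.28 mL brought to 22.7 mL → factor 22.7/0.28 = 81.071
Step 4: 200 μL + 0.8 mL = 1000 μL total → factor 1000/200 = 5
Dilution factor through tube 4 = 34.75 × 8.3929 × 81.071 × 5 = 1.1822 × 10^5
[tube 4] = 0.100 M / 1.1822 × 10^5 = 8.459 × 10^-7 M = 846 nM

846 nM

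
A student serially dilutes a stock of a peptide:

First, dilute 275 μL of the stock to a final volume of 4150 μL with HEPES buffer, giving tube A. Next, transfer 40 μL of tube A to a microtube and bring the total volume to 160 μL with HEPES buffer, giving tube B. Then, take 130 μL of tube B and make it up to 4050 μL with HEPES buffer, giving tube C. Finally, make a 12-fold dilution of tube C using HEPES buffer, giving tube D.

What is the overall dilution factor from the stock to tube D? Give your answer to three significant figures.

2.26 × 10^4

Step 1: 275 μL brought to 4150 μL → factor 4150/275 = 15.091
Step 2: 40 μL brought to 160 μL → factor 160/40 = 4
Step 3: 130 μL brought to 4050 μL → factor 4050/130 = 31.154
Step 4: 12-fold → factor 12
Overall dilution factor = 15.091 × 4 × 31.154 × 12 = 22567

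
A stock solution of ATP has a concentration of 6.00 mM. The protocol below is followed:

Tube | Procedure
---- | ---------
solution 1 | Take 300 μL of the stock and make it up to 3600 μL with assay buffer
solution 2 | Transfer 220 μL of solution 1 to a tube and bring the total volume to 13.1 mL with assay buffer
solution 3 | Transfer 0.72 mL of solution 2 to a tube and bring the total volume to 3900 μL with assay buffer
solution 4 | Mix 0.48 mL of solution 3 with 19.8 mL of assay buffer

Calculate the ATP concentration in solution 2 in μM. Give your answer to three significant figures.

Step 1: 300 μL brought to 3600 μL → factor 3600/300 = 12
Step 2: 220 μL brought to 13.1 mL → factor 13100/220 = 59.545
Dilution factor through solution 2 = 12 × 59.545 = 714.55
[solution 2] = 6.00 mM / 714.55 = 0.008397 mM = 8.40 μM

8.40 μM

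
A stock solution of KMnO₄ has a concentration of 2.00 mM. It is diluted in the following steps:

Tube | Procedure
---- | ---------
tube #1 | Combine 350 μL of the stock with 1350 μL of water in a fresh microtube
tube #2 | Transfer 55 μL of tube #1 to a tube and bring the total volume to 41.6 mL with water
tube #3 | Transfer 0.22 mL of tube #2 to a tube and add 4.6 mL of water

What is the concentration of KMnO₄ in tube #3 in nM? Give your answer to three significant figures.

24.8 nM

Step 1: 350 μL + 1350 μL = 1700 μL total → factor 1700/350 = 4.8571
Step 2: 55 μL brought to 41.6 mL → factor 41600/55 = 756.36
Step 3: 0.22 mL + 4.6 mL = 4.82 mL total → factor 4.82/0.22 = 21.909
Overall dilution factor = 4.8571 × 756.36 × 21.909 = 80489
Final = 2.00 mM / 80489 = 2.485 × 10^-5 mM = 24.8 nM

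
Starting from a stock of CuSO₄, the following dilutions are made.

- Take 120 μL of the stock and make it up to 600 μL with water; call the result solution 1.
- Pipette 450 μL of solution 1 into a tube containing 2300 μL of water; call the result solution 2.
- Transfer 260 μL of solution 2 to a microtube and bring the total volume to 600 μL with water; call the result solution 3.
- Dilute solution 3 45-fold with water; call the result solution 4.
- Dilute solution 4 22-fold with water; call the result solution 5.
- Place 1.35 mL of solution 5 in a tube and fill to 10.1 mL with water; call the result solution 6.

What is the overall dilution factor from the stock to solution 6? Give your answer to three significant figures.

Step 1: 120 μL brought to 600 μL → factor 600/120 = 5
Step 2: 450 μL + 2300 μL = 2750 μL total → factor 2750/450 = 6.1111
Step 3: 260 μL brought to 600 μL → factor 600/260 = 2.3077
Step 4: 45-fold → factor 45
Step 5: 22-fold → factor 22
Step 6: 1.35 mL brought to 10.1 mL → factor 10.1/1.35 = 7.4815
Overall dilution factor = 5 × 6.1111 × 2.3077 × 45 × 22 × 7.4815 = 5.2226 × 10^5

5.22 × 10^5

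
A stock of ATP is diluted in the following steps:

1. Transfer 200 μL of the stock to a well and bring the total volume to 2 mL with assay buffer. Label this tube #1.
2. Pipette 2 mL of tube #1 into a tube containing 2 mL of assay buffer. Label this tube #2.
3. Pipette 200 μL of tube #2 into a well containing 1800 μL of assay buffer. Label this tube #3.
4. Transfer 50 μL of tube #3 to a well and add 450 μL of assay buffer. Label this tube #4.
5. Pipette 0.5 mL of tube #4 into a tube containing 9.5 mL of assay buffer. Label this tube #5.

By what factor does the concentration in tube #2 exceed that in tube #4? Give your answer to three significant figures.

100

Step 1: 200 μL brought to 2 mL → factor 2000/200 = 10
Step 2: 2 mL + 2 mL = 4 mL total → factor 4/2 = 2
Step 3: 200 μL + 1800 μL = 2000 μL total → factor 2000/200 = 10
Step 4: 50 μL + 450 μL = 500 μL total → factor 500/50 = 10
Dilution factor to tube #2 = 20; to tube #4 = 2000
[tube #2]/[tube #4] = (factor to tube #4)/(factor to tube #2) = 2000/20 = 100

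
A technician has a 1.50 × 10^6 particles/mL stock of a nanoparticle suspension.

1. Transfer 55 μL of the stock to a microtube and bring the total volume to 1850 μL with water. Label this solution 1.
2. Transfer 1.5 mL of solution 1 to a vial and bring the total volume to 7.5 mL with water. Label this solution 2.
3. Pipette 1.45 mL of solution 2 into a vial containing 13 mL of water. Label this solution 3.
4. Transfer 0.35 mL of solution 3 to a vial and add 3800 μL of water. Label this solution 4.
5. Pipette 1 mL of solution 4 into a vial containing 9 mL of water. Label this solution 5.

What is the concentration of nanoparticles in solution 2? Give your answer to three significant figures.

8.92 × 10^3 particles/mL

Step 1: 55 μL brought to 1850 μL → factor 1850/55 = 33.636
Step 2: 1.5 mL brought to 7.5 mL → factor 7.5/1.5 = 5
Dilution factor through solution 2 = 33.636 × 5 = 168.18
[solution 2] = 1.50 × 10^6 particles/mL / 168.18 = 8.92 × 10^3 particles/mL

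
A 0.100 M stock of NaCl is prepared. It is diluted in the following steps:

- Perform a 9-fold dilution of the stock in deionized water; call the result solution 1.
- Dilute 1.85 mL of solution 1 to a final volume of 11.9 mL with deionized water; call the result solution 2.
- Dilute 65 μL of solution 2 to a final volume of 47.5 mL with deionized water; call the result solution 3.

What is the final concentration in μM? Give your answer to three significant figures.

2.36 μM

Step 1: 9-fold → factor 9
Step 2: 1.85 mL brought to 11.9 mL → factor 11.9/1.85 = 6.4324
Step 3: 65 μL brought to 47.5 mL → factor 47500/65 = 730.77
Overall dilution factor = 9 × 6.4324 × 730.77 = 42306
Final = 0.100 M / 42306 = 2.364 × 10^-6 M = 2.36 μM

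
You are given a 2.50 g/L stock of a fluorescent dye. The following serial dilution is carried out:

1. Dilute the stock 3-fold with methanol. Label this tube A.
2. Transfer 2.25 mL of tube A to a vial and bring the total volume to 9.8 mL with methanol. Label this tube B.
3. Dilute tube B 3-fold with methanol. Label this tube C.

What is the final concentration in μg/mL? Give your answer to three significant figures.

Step 1: 3-fold → factor 3
Step 2: 2.25 mL brought to 9.8 mL → factor 9.8/2.25 = 4.3556
Step 3: 3-fold → factor 3
Overall dilution factor = 3 × 4.3556 × 3 = 39.2
Final = 2.50 g/L / 39.2 = 0.06378 g/L = 63.8 μg/mL

63.8 μg/mL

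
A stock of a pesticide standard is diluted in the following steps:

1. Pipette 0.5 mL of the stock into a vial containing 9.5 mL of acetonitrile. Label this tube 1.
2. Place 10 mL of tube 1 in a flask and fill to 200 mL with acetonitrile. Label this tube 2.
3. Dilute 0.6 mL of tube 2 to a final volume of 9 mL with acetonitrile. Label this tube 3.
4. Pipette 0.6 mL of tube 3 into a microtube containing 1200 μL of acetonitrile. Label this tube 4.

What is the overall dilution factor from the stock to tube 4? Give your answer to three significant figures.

1.80 × 10^4

Step 1: 0.5 mL + 9.5 mL = 10 mL total → factor 10/0.5 = 20
Step 2: 10 mL brought to 200 mL → factor 200/10 = 20
Step 3: 0.6 mL brought to 9 mL → factor 9/0.6 = 15
Step 4: 0.6 mL + 1200 μL = 1.8 mL total → factor 1.8/0.6 = 3
Overall dilution factor = 20 × 20 × 15 × 3 = 18000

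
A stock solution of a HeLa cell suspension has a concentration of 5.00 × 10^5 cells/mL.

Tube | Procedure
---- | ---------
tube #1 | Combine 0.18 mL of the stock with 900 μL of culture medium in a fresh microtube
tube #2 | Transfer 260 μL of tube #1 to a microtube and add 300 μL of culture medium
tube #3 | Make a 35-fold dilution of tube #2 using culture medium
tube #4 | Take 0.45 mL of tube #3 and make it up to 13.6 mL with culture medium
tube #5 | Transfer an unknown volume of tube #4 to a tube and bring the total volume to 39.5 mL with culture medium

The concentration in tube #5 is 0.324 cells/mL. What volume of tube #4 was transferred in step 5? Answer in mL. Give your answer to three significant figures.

0.350 mL

Step 1: 0.18 mL + 900 μL = 1.08 mL total → factor 1.08/0.18 = 6
Step 2: 260 μL + 300 μL = 560 μL total → factor 560/260 = 2.1538
Step 3: 35-fold → factor 35
Step 4: 0.45 mL brought to 13.6 mL → factor 13.6/0.45 = 30.222
Step 5: v brought to 39.5 mL → factor = 39.5 mL/v
Product of known-step factors = 13670
Overall factor = 5.00 × 10^5 cells/mL / (0.324 cells/mL) = 1.5432 × 10^6
Step-5 factor = 1.5432 × 10^6 / 13670 = 112.89
v = 39.5 mL / 112.89 = 0.350 mL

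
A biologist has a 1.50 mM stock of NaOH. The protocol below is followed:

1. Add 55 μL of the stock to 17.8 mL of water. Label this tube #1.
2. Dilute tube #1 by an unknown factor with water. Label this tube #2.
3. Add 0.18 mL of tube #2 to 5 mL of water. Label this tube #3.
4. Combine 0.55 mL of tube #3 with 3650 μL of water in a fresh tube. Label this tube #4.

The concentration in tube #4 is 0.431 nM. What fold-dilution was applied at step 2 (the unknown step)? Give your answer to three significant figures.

Step 1: 55 μL + 17.8 mL = 17855 μL total → factor 17855/55 = 324.64
Step 2: unknown factor x
Step 3: 0.18 mL + 5 mL = 5.18 mL total → factor 5.18/0.18 = 28.778
Step 4: 0.55 mL + 3650 μL = 4.2 mL total → factor 4.2/0.55 = 7.6364
Product of known-step factors = 71341
Overall factor = 1.50 mM / (0.431 nM) = 3.4803 × 10^6
x = 3.4803 × 10^6 / 71341 = 48.8

48.8-fold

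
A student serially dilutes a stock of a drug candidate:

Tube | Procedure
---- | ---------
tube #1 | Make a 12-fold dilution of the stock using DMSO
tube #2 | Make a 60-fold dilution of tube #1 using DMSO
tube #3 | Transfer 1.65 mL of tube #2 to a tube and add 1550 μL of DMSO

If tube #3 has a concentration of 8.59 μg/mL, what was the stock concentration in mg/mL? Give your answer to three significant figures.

Step 1: 12-fold → factor 12
Step 2: 60-fold → factor 60
Step 3: 1.65 mL + 1550 μL = 3.2 mL total → factor 3.2/1.65 = 1.9394
Overall dilution factor = 12 × 60 × 1.9394 = 1396.4
Stock = 8.59 μg/mL × 1396.4 = 1.199 × 10^4 μg/mL = 12.0 mg/mL

12.0 mg/mL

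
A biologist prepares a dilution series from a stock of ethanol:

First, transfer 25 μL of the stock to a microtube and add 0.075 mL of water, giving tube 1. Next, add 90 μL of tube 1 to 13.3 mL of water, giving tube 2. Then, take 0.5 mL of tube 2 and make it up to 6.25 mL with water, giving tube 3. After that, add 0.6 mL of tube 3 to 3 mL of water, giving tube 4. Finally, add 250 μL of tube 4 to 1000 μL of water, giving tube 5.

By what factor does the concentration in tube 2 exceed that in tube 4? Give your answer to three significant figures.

75.0

Step 1: 25 μL + 0.075 mL = 100 μL total → factor 100/25 = 4
Step 2: 90 μL + 13.3 mL = 13390 μL total → factor 13390/90 = 148.78
Step 3: 0.5 mL brought to 6.25 mL → factor 6.25/0.5 = 12.5
Step 4: 0.6 mL + 3 mL = 3.6 mL total → factor 3.6/0.6 = 6
Dilution factor to tube 2 = 595.11; to tube 4 = 44633
[tube 2]/[tube 4] = (factor to tube 4)/(factor to tube 2) = 44633/595.11 = 75.0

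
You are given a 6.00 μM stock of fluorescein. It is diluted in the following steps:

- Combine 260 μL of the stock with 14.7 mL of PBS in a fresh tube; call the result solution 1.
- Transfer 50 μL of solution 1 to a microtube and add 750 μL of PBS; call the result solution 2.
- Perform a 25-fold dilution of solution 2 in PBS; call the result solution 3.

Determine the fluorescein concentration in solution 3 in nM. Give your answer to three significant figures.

Step 1: 260 μL + 14.7 mL = 14960 μL total → factor 14960/260 = 57.538
Step 2: 50 μL + 750 μL = 800 μL total → factor 800/50 = 16
Step 3: 25-fold → factor 25
Overall dilution factor = 57.538 × 16 × 25 = 23015
Final = 6.00 μM / 23015 = 0.0002607 μM = 0.261 nM

0.261 nM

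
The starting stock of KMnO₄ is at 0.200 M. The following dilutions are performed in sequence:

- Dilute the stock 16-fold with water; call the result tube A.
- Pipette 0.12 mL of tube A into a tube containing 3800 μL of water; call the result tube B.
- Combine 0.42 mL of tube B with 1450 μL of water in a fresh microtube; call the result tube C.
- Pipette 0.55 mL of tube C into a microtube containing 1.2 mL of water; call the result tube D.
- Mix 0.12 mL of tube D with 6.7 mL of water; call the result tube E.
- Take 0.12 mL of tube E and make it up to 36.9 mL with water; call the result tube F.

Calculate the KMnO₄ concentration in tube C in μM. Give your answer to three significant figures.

Step 1: 16-fold → factor 16
Step 2: 0.12 mL + 3800 μL = 3.92 mL total → factor 3.92/0.12 = 32.667
Step 3: 0.42 mL + 1450 μL = 1.87 mL total → factor 1.87/0.42 = 4.4524
Dilution factor through tube C = 16 × 32.667 × 4.4524 = 2327.1
[tube C] = 0.200 M / 2327.1 = 8.594 × 10^-5 M = 85.9 μM

85.9 μM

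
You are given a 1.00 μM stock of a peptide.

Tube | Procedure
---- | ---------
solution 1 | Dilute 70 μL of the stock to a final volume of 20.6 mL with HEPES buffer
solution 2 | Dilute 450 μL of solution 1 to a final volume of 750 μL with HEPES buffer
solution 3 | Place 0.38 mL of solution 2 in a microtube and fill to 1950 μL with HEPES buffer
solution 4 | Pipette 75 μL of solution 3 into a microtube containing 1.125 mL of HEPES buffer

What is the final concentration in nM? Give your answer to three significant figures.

Step 1: 70 μL brought to 20.6 mL → factor 20600/70 = 294.29
Step 2: 450 μL brought to 750 μL → factor 750/450 = 1.6667
Step 3: 0.38 mL brought to 1950 μL → factor 1.95/0.38 = 5.1316
Step 4: 75 μL + 1.125 mL = 1200 μL total → factor 1200/75 = 16
Overall dilution factor = 294.29 × 1.6667 × 5.1316 × 16 = 40271
Final = 1.00 μM / 40271 = 2.483 × 10^-5 μM = 0.0248 nM

0.0248 nM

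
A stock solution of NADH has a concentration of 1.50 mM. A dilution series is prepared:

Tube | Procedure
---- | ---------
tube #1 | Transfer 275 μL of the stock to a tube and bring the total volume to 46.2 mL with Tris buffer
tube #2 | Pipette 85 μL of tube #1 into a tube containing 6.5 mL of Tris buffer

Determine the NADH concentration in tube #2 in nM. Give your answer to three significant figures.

115 nM

Step 1: 275 μL brought to 46.2 mL → factor 46200/275 = 168
Step 2: 85 μL + 6.5 mL = 6585 μL total → factor 6585/85 = 77.471
Overall dilution factor = 168 × 77.471 = 13015
Final = 1.50 mM / 13015 = 0.0001153 mM = 115 nM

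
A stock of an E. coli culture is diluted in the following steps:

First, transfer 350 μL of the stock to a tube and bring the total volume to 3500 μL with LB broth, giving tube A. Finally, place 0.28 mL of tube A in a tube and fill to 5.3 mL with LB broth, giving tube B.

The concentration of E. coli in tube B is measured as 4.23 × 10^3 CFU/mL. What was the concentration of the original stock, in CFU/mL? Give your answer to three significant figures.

8.01 × 10^5 CFU/mL

Step 1: 350 μL brought to 3500 μL → factor 3500/350 = 10
Step 2: 0.28 mL brought to 5.3 mL → factor 5.3/0.28 = 18.929
Overall dilution factor = 10 × 18.929 = 189.29
Stock = 4.23 × 10^3 CFU/mL × 189.29 = 8.01 × 10^5 CFU/mL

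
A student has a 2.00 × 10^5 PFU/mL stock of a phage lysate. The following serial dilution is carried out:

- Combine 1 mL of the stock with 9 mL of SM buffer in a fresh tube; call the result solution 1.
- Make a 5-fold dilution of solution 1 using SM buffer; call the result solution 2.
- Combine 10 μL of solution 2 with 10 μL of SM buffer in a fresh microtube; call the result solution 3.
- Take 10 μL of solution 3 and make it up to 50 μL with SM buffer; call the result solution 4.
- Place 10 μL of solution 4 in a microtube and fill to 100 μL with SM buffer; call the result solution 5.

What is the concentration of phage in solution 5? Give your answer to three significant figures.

40.0 PFU/mL

Step 1: 1 mL + 9 mL = 10 mL total → factor 10/1 = 10
Step 2: 5-fold → factor 5
Step 3: 10 μL + 10 μL = 20 μL total → factor 20/10 = 2
Step 4: 10 μL brought to 50 μL → factor 50/10 = 5
Step 5: 10 μL brought to 100 μL → factor 100/10 = 10
Overall dilution factor = 10 × 5 × 2 × 5 × 10 = 5000
Final = 2.00 × 10^5 PFU/mL / 5000 = 40.0 PFU/mL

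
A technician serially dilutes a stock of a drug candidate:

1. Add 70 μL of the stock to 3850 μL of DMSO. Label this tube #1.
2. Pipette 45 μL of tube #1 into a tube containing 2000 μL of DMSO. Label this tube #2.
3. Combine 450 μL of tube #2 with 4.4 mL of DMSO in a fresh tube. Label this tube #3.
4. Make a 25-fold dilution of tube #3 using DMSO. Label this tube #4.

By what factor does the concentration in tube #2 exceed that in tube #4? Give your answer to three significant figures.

Step 1: 70 μL + 3850 μL = 3920 μL total → factor 3920/70 = 56
Step 2: 45 μL + 2000 μL = 2045 μL total → factor 2045/45 = 45.444
Step 3: 450 μL + 4.4 mL = 4850 μL total → factor 4850/450 = 10.778
Step 4: 25-fold → factor 25
Dilution factor to tube #2 = 2544.9; to tube #4 = 6.8571 × 10^5
[tube #2]/[tube #4] = (factor to tube #4)/(factor to tube #2) = 6.8571 × 10^5/2544.9 = 269

269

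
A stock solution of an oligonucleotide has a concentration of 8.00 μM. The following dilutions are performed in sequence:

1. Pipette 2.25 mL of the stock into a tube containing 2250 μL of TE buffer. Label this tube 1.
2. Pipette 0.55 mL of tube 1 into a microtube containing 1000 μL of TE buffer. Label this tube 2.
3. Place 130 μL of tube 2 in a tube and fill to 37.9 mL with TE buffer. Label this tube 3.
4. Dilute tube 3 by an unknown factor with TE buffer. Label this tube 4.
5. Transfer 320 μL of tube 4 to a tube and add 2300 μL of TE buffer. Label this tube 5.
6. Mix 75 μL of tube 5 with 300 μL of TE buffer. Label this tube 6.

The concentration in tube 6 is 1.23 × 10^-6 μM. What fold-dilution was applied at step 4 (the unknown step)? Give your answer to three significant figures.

96.7-fold

Step 1: 2.25 mL + 2250 μL = 4.5 mL total → factor 4.5/2.25 = 2
Step 2: 0.55 mL + 1000 μL = 1.55 mL total → factor 1.55/0.55 = 2.8182
Step 3: 130 μL brought to 37.9 mL → factor 37900/130 = 291.54
Step 4: unknown factor x
Step 5: 320 μL + 2300 μL = 2620 μL total → factor 2620/320 = 8.1875
Step 6: 75 μL + 300 μL = 375 μL total → factor 375/75 = 5
Product of known-step factors = 67269
Overall factor = 8.00 μM / (1.23 × 10^-6 μM) = 6.5041 × 10^6
x = 6.5041 × 10^6 / 67269 = 96.7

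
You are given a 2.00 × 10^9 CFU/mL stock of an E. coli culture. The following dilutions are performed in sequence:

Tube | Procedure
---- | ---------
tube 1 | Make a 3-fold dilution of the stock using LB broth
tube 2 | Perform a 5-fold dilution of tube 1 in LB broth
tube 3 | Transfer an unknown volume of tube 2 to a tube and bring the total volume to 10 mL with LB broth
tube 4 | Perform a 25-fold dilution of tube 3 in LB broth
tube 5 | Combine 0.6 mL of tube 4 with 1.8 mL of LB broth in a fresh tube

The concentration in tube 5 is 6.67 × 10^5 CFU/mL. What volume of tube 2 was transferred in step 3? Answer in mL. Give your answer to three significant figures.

Step 1: 3-fold → factor 3
Step 2: 5-fold → factor 5
Step 3: v brought to 10 mL → factor = 10 mL/v
Step 4: 25-fold → factor 25
Step 5: 0.6 mL + 1.8 mL = 2.4 mL total → factor 2.4/0.6 = 4
Product of known-step factors = 1500
Overall factor = 2.00 × 10^9 CFU/mL / (6.67 × 10^5 CFU/mL) = 2998.5
Step-3 factor = 2998.5 / 1500 = 1.999
v = 10 mL / 1.999 = 5.00 mL

5.00 mL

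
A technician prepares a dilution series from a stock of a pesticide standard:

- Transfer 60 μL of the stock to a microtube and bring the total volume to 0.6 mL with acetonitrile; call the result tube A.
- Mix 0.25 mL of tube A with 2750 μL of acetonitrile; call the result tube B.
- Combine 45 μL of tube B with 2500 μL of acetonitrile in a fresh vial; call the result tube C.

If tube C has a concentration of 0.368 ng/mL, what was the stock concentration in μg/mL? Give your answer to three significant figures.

2.50 μg/mL

Step 1: 60 μL brought to 0.6 mL → factor 600/60 = 10
Step 2: 0.25 mL + 2750 μL = 3 mL total → factor 3/0.25 = 12
Step 3: 45 μL + 2500 μL = 2545 μL total → factor 2545/45 = 56.556
Overall dilution factor = 10 × 12 × 56.556 = 6786.7
Stock = 0.368 ng/mL × 6786.7 = 2497 ng/mL = 2.50 μg/mL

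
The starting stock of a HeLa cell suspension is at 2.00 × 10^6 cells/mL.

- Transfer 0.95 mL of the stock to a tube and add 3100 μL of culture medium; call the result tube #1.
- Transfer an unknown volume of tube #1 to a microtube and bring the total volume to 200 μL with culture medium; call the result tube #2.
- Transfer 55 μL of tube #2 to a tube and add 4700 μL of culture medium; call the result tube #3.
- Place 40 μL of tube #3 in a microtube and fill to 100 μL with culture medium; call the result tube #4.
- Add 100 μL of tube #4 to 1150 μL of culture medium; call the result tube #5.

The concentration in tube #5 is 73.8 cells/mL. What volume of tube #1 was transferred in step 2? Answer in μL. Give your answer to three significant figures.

Step 1: 0.95 mL + 3100 μL = 4.05 mL total → factor 4.05/0.95 = 4.2632
Step 2: v brought to 200 μL → factor = 200 μL/v
Step 3: 55 μL + 4700 μL = 4755 μL total → factor 4755/55 = 86.455
Step 4: 40 μL brought to 100 μL → factor 100/40 = 2.5
Step 5: 100 μL + 1150 μL = 1250 μL total → factor 1250/100 = 12.5
Product of known-step factors = 11518
Overall factor = 2.00 × 10^6 cells/mL / (73.8 cells/mL) = 27100
Step-2 factor = 27100 / 11518 = 2.3529
v = 200 μL / 2.3529 = 85.0 μL

85.0 μL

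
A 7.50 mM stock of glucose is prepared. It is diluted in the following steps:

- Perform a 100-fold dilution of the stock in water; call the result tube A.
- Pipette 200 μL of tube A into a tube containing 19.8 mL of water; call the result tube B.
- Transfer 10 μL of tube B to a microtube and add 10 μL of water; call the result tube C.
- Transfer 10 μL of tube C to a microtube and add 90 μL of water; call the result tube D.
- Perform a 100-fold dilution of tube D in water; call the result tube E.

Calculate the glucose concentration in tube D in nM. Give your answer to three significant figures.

37.5 nM

Step 1: 100-fold → factor 100
Step 2: 200 μL + 19.8 mL = 20000 μL total → factor 20000/200 = 100
Step 3: 10 μL + 10 μL = 20 μL total → factor 20/10 = 2
Step 4: 10 μL + 90 μL = 100 μL total → factor 100/10 = 10
Dilution factor through tube D = 100 × 100 × 2 × 10 = 2 × 10^5
[tube D] = 7.50 mM / 2 × 10^5 = 3.750 × 10^-5 mM = 37.5 nM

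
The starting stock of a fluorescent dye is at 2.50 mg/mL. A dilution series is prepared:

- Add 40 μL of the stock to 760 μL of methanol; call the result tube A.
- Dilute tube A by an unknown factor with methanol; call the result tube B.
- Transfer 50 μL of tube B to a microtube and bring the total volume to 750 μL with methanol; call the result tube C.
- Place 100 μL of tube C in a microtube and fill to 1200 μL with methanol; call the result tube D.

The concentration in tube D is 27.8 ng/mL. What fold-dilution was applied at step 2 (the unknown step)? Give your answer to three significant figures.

25.0-fold

Step 1: 40 μL + 760 μL = 800 μL total → factor 800/40 = 20
Step 2: unknown factor x
Step 3: 50 μL brought to 750 μL → factor 750/50 = 15
Step 4: 100 μL brought to 1200 μL → factor 1200/100 = 12
Product of known-step factors = 3600
Overall factor = 2.50 mg/mL / (27.8 ng/mL) = 89928
x = 89928 / 3600 = 25.0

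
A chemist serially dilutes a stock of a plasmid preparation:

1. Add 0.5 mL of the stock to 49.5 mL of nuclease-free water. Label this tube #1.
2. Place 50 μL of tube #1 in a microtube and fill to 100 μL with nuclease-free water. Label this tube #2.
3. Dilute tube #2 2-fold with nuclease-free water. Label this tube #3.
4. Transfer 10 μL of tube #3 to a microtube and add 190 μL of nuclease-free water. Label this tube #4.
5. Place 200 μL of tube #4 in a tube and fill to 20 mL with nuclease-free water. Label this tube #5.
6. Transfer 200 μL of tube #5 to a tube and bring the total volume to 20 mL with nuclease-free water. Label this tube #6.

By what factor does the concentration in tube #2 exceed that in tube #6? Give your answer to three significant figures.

4.00 × 10^5

Step 1: 0.5 mL + 49.5 mL = 50 mL total → factor 50/0.5 = 100
Step 2: 50 μL brought to 100 μL → factor 100/50 = 2
Step 3: 2-fold → factor 2
Step 4: 10 μL + 190 μL = 200 μL total → factor 200/10 = 20
Step 5: 200 μL brought to 20 mL → factor 20000/200 = 100
Step 6: 200 μL brought to 20 mL → factor 20000/200 = 100
Dilution factor to tube #2 = 200; to tube #6 = 8 × 10^7
[tube #2]/[tube #6] = (factor to tube #6)/(factor to tube #2) = 8 × 10^7/200 = 4.00 × 10^5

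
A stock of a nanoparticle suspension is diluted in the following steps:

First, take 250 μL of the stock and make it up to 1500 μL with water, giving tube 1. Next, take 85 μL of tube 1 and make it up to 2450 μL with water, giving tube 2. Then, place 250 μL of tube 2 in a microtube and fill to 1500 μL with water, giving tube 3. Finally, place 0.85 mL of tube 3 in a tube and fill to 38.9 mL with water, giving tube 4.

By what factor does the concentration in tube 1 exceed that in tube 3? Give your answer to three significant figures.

Step 1: 250 μL brought to 1500 μL → factor 1500/250 = 6
Step 2: 85 μL brought to 2450 μL → factor 2450/85 = 28.824
Step 3: 250 μL brought to 1500 μL → factor 1500/250 = 6
Dilution factor to tube 1 = 6; to tube 3 = 1037.6
[tube 1]/[tube 3] = (factor to tube 3)/(factor to tube 1) = 1037.6/6 = 173

173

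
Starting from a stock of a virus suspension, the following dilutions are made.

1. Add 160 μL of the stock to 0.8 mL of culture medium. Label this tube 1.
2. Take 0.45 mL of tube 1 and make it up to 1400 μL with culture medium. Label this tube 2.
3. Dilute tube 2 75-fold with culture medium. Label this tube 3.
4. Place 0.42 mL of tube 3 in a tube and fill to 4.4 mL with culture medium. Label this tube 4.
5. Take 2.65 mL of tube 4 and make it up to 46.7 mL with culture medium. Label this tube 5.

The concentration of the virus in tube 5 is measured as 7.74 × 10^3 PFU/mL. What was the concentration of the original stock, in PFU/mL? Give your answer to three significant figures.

2.00 × 10^9 PFU/mL

Step 1: 160 μL + 0.8 mL = 960 μL total → factor 960/160 = 6
Step 2: 0.45 mL brought to 1400 μL → factor 1.4/0.45 = 3.1111
Step 3: 75-fold → factor 75
Step 4: 0.42 mL brought to 4.4 mL → factor 4.4/0.42 = 10.476
Step 5: 2.65 mL brought to 46.7 mL → factor 46.7/2.65 = 17.623
Overall dilution factor = 6 × 3.1111 × 75 × 10.476 × 17.623 = 2.5847 × 10^5
Stock = 7.74 × 10^3 PFU/mL × 2.5847 × 10^5 = 2.00 × 10^9 PFU/mL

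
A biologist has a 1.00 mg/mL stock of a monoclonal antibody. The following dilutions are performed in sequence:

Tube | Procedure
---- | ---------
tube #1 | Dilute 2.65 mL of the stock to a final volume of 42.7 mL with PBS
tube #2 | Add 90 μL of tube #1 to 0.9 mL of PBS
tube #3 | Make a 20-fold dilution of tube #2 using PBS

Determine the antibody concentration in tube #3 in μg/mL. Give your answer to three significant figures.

Step 1: 2.65 mL brought to 42.7 mL → factor 42.7/2.65 = 16.113
Step 2: 90 μL + 0.9 mL = 990 μL total → factor 990/90 = 11
Step 3: 20-fold → factor 20
Overall dilution factor = 16.113 × 11 × 20 = 3544.9
Final = 1.00 mg/mL / 3544.9 = 0.0002821 mg/mL = 0.282 μg/mL

0.282 μg/mL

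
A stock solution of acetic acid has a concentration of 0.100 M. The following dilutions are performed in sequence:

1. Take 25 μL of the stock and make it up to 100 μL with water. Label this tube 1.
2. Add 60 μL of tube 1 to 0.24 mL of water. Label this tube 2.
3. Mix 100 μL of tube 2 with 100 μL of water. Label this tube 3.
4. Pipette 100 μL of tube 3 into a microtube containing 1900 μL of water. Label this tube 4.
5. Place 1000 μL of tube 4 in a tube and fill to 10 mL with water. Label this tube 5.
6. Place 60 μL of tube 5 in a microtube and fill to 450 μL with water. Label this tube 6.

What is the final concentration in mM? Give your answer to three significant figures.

Step 1: 25 μL brought to 100 μL → factor 100/25 = 4
Step 2: 60 μL + 0.24 mL = 300 μL total → factor 300/60 = 5
Step 3: 100 μL + 100 μL = 200 μL total → factor 200/100 = 2
Step 4: 100 μL + 1900 μL = 2000 μL total → factor 2000/100 = 20
Step 5: 1000 μL brought to 10 mL → factor 10000/1000 = 10
Step 6: 60 μL brought to 450 μL → factor 450/60 = 7.5
Overall dilution factor = 4 × 5 × 2 × 20 × 10 × 7.5 = 60000
Final = 0.100 M / 60000 = 1.667 × 10^-6 M = 0.00167 mM

0.00167 mM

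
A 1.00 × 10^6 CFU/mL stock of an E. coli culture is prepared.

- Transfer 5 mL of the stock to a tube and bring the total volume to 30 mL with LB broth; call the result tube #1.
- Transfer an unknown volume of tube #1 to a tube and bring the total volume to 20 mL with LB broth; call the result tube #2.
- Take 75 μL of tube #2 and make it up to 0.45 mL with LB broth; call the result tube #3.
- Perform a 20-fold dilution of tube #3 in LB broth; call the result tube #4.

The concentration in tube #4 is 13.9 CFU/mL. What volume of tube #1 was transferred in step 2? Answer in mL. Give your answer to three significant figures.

0.200 mL

Step 1: 5 mL brought to 30 mL → factor 30/5 = 6
Step 2: v brought to 20 mL → factor = 20 mL/v
Step 3: 75 μL brought to 0.45 mL → factor 450/75 = 6
Step 4: 20-fold → factor 20
Product of known-step factors = 720
Overall factor = 1.00 × 10^6 CFU/mL / (13.9 CFU/mL) = 71942
Step-2 factor = 71942 / 720 = 99.92
v = 20 mL / 99.92 = 0.200 mL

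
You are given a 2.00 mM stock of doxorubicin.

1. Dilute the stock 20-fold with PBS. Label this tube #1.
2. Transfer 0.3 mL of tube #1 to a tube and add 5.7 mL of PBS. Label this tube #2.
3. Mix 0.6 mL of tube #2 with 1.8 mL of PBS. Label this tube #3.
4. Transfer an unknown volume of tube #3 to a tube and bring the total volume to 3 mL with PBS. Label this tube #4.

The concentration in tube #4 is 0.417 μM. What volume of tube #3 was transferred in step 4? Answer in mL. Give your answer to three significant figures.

Step 1: 20-fold → factor 20
Step 2: 0.3 mL + 5.7 mL = 6 mL total → factor 6/0.3 = 20
Step 3: 0.6 mL + 1.8 mL = 2.4 mL total → factor 2.4/0.6 = 4
Step 4: v brought to 3 mL → factor = 3 mL/v
Product of known-step factors = 1600
Overall factor = 2.00 mM / (0.417 μM) = 4796.2
Step-4 factor = 4796.2 / 1600 = 2.9976
v = 3 mL / 2.9976 = 1.00 mL

1.00 mL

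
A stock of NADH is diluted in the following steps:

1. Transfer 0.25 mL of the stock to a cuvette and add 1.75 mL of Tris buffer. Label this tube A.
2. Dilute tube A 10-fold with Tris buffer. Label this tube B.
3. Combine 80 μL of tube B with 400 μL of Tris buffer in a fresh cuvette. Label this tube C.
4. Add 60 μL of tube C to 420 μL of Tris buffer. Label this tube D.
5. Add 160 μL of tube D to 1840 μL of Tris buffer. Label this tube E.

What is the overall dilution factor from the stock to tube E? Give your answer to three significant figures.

4.80 × 10^4

Step 1: 0.25 mL + 1.75 mL = 2 mL total → factor 2/0.25 = 8
Step 2: 10-fold → factor 10
Step 3: 80 μL + 400 μL = 480 μL total → factor 480/80 = 6
Step 4: 60 μL + 420 μL = 480 μL total → factor 480/60 = 8
Step 5: 160 μL + 1840 μL = 2000 μL total → factor 2000/160 = 12.5
Overall dilution factor = 8 × 10 × 6 × 8 × 12.5 = 48000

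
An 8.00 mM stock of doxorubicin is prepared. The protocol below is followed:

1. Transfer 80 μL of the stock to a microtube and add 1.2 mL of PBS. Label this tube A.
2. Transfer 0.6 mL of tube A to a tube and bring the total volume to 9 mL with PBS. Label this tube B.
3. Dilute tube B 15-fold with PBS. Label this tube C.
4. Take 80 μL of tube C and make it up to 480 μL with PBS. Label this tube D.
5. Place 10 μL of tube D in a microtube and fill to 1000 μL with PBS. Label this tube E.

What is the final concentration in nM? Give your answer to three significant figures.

Step 1: 80 μL + 1.2 mL = 1280 μL total → factor 1280/80 = 16
Step 2: 0.6 mL brought to 9 mL → factor 9/0.6 = 15
Step 3: 15-fold → factor 15
Step 4: 80 μL brought to 480 μL → factor 480/80 = 6
Step 5: 10 μL brought to 1000 μL → factor 1000/10 = 100
Overall dilution factor = 16 × 15 × 15 × 6 × 100 = 2.16 × 10^6
Final = 8.00 mM / 2.16 × 10^6 = 3.704 × 10^-6 mM = 3.70 nM

3.70 nM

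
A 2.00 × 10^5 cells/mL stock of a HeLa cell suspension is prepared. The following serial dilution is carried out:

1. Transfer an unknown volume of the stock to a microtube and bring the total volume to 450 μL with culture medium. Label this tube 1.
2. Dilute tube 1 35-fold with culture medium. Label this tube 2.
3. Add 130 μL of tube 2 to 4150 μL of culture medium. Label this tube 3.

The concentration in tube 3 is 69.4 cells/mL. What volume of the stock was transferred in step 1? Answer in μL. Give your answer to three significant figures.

180 μL

Step 1: v brought to 450 μL → factor = 450 μL/v
Step 2: 35-fold → factor 35
Step 3: 130 μL + 4150 μL = 4280 μL total → factor 4280/130 = 32.923
Product of known-step factors = 1152.3
Overall factor = 2.00 × 10^5 cells/mL / (69.4 cells/mL) = 2881.8
Step-1 factor = 2881.8 / 1152.3 = 2.5009
v = 450 μL / 2.5009 = 180 μL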